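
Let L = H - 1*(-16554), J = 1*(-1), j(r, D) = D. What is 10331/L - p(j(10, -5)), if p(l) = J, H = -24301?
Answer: -2584/7747 ≈ -0.33355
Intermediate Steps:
J = -1
L = -7747 (L = -24301 - 1*(-16554) = -24301 + 16554 = -7747)
p(l) = -1
10331/L - p(j(10, -5)) = 10331/(-7747) - 1*(-1) = 10331*(-1/7747) + 1 = -10331/7747 + 1 = -2584/7747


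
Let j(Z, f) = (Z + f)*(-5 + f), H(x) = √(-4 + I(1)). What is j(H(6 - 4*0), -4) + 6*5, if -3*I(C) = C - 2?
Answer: 66 - 3*I*√33 ≈ 66.0 - 17.234*I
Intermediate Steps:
I(C) = ⅔ - C/3 (I(C) = -(C - 2)/3 = -(-2 + C)/3 = ⅔ - C/3)
H(x) = I*√33/3 (H(x) = √(-4 + (⅔ - ⅓*1)) = √(-4 + (⅔ - ⅓)) = √(-4 + ⅓) = √(-11/3) = I*√33/3)
j(Z, f) = (-5 + f)*(Z + f)
j(H(6 - 4*0), -4) + 6*5 = ((-4)² - 5*I*√33/3 - 5*(-4) + (I*√33/3)*(-4)) + 6*5 = (16 - 5*I*√33/3 + 20 - 4*I*√33/3) + 30 = (36 - 3*I*√33) + 30 = 66 - 3*I*√33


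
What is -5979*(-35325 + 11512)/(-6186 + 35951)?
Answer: 142377927/29765 ≈ 4783.4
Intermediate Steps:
-5979*(-35325 + 11512)/(-6186 + 35951) = -5979/(29765/(-23813)) = -5979/(29765*(-1/23813)) = -5979/(-29765/23813) = -5979*(-23813/29765) = 142377927/29765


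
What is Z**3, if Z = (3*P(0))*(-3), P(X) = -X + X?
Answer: 0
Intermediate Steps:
P(X) = 0
Z = 0 (Z = (3*0)*(-3) = 0*(-3) = 0)
Z**3 = 0**3 = 0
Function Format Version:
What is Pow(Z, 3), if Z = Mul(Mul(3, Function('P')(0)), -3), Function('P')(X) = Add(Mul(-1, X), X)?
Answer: 0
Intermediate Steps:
Function('P')(X) = 0
Z = 0 (Z = Mul(Mul(3, 0), -3) = Mul(0, -3) = 0)
Pow(Z, 3) = Pow(0, 3) = 0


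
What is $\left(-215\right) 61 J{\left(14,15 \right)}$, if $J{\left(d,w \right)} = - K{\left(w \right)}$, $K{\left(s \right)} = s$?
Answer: $196725$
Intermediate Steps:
$J{\left(d,w \right)} = - w$
$\left(-215\right) 61 J{\left(14,15 \right)} = \left(-215\right) 61 \left(\left(-1\right) 15\right) = \left(-13115\right) \left(-15\right) = 196725$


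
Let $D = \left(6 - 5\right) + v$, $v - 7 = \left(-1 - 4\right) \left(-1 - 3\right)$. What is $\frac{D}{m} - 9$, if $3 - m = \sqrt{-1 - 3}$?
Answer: $- \frac{33}{13} + \frac{56 i}{13} \approx -2.5385 + 4.3077 i$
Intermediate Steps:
$m = 3 - 2 i$ ($m = 3 - \sqrt{-1 - 3} = 3 - \sqrt{-4} = 3 - 2 i \approx 3.0 - 2.0 i$)
$v = 27$ ($v = 7 + \left(-1 - 4\right) \left(-1 - 3\right) = 7 - -20 = 7 + 20 = 27$)
$D = 28$ ($D = \left(6 - 5\right) + 27 = 1 + 27 = 28$)
$\frac{D}{m} - 9 = \frac{28}{3 - 2 i} - 9 = 28 \frac{3 + 2 i}{13} - 9 = \frac{28 \left(3 + 2 i\right)}{13} - 9 = -9 + \frac{28 \left(3 + 2 i\right)}{13}$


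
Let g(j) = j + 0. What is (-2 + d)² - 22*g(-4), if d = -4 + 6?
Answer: 88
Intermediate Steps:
g(j) = j
d = 2
(-2 + d)² - 22*g(-4) = (-2 + 2)² - 22*(-4) = 0² + 88 = 0 + 88 = 88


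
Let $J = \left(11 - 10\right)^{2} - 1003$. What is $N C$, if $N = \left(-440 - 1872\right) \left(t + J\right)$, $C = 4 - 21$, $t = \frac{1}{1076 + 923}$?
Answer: $- \frac{78725794088}{1999} \approx -3.9383 \cdot 10^{7}$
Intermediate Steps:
$t = \frac{1}{1999} \approx 0.00050025$
$J = -1002$ ($J = 1^{2} - 1003 = 1 - 1003 = -1002$)
$C = -17$ ($C = 4 - 21 = -17$)
$N = \frac{4630929064}{1999}$ ($N = \left(-440 - 1872\right) \left(\frac{1}{1999} - 1002\right) = \left(-2312\right) \left(- \frac{2002997}{1999}\right) = \frac{4630929064}{1999} \approx 2.3166 \cdot 10^{6}$)
$N C = \frac{4630929064}{1999} \left(-17\right) = - \frac{78725794088}{1999}$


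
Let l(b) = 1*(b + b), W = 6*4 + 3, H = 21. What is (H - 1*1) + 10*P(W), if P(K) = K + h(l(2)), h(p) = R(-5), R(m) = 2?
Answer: 310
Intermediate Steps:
W = 27 (W = 24 + 3 = 27)
l(b) = 2*b (l(b) = 1*(2*b) = 2*b)
h(p) = 2
P(K) = 2 + K (P(K) = K + 2 = 2 + K)
(H - 1*1) + 10*P(W) = (21 - 1*1) + 10*(2 + 27) = (21 - 1) + 10*29 = 20 + 290 = 310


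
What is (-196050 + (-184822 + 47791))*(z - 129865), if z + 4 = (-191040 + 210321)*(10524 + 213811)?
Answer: -1440666344712546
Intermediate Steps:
z = 4325403131 (z = -4 + (-191040 + 210321)*(10524 + 213811) = -4 + 19281*224335 = -4 + 4325403135 = 4325403131)
(-196050 + (-184822 + 47791))*(z - 129865) = (-196050 + (-184822 + 47791))*(4325403131 - 129865) = (-196050 - 137031)*4325273266 = -333081*4325273266 = -1440666344712546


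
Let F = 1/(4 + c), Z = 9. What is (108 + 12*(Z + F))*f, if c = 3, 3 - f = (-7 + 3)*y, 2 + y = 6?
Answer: 28956/7 ≈ 4136.6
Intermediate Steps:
y = 4 (y = -2 + 6 = 4)
f = 19 (f = 3 - (-7 + 3)*4 = 3 - (-4)*4 = 3 - 1*(-16) = 3 + 16 = 19)
F = ⅐ (F = 1/(4 + 3) = 1/7 = ⅐ ≈ 0.14286)
(108 + 12*(Z + F))*f = (108 + 12*(9 + ⅐))*19 = (108 + 12*(64/7))*19 = (108 + 768/7)*19 = (1524/7)*19 = 28956/7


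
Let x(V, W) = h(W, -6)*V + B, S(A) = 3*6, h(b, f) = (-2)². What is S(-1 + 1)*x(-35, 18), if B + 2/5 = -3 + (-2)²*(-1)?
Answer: -13266/5 ≈ -2653.2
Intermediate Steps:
h(b, f) = 4
B = -37/5 (B = -⅖ + (-3 + (-2)²*(-1)) = -⅖ + (-3 + 4*(-1)) = -⅖ + (-3 - 4) = -⅖ - 7 = -37/5 ≈ -7.4000)
S(A) = 18
x(V, W) = -37/5 + 4*V (x(V, W) = 4*V - 37/5 = -37/5 + 4*V)
S(-1 + 1)*x(-35, 18) = 18*(-37/5 + 4*(-35)) = 18*(-37/5 - 140) = 18*(-737/5) = -13266/5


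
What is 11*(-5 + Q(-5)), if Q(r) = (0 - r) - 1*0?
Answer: 0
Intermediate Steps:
Q(r) = -r (Q(r) = -r + 0 = -r)
11*(-5 + Q(-5)) = 11*(-5 - 1*(-5)) = 11*(-5 + 5) = 11*0 = 0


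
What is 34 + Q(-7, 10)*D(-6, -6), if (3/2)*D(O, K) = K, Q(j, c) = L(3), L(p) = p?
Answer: 22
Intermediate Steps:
Q(j, c) = 3
D(O, K) = 2*K/3
34 + Q(-7, 10)*D(-6, -6) = 34 + 3*((⅔)*(-6)) = 34 + 3*(-4) = 34 - 12 = 22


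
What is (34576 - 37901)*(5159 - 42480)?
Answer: 124092325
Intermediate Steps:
(34576 - 37901)*(5159 - 42480) = -3325*(-37321) = 124092325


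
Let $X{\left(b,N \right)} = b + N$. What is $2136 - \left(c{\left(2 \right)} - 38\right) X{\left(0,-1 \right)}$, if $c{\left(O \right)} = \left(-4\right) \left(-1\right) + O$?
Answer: $2104$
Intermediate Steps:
$X{\left(b,N \right)} = N + b$
$c{\left(O \right)} = 4 + O$
$2136 - \left(c{\left(2 \right)} - 38\right) X{\left(0,-1 \right)} = 2136 - \left(\left(4 + 2\right) - 38\right) \left(-1 + 0\right) = 2136 - \left(6 - 38\right) \left(-1\right) = 2136 - \left(-32\right) \left(-1\right) = 2136 - 32 = 2104$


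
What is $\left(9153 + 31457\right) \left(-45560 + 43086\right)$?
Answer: $-100469140$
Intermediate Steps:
$\left(9153 + 31457\right) \left(-45560 + 43086\right) = 40610 \left(-2474\right) = -100469140$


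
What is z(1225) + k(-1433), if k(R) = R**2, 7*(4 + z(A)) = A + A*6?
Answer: 2054710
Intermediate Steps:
z(A) = -4 + A (z(A) = -4 + (A + A*6)/7 = -4 + (A + 6*A)/7 = -4 + (7*A)/7 = -4 + A)
z(1225) + k(-1433) = (-4 + 1225) + (-1433)**2 = 1221 + 2053489 = 2054710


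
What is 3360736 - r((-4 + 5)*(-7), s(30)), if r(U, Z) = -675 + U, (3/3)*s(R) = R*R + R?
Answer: 3361418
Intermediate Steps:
s(R) = R + R² (s(R) = R*R + R = R² + R = R + R²)
3360736 - r((-4 + 5)*(-7), s(30)) = 3360736 - (-675 + (-4 + 5)*(-7)) = 3360736 - (-675 + 1*(-7)) = 3360736 - (-675 - 7) = 3360736 - 1*(-682) = 3360736 + 682 = 3361418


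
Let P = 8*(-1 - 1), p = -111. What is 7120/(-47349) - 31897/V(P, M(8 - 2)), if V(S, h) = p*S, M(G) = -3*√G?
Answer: -507645391/28030608 ≈ -18.110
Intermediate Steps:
P = -16 (P = 8*(-2) = -16)
V(S, h) = -111*S
7120/(-47349) - 31897/V(P, M(8 - 2)) = 7120/(-47349) - 31897/((-111*(-16))) = 7120*(-1/47349) - 31897/1776 = -7120/47349 - 31897*1/1776 = -7120/47349 - 31897/1776 = -507645391/28030608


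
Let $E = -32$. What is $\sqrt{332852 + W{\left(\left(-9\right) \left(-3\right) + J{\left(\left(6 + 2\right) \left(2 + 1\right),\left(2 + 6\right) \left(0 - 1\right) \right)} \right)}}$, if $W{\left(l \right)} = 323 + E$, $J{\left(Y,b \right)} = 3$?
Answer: $\sqrt{333143} \approx 577.19$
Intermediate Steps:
$W{\left(l \right)} = 291$ ($W{\left(l \right)} = 323 - 32 = 291$)
$\sqrt{332852 + W{\left(\left(-9\right) \left(-3\right) + J{\left(\left(6 + 2\right) \left(2 + 1\right),\left(2 + 6\right) \left(0 - 1\right) \right)} \right)}} = \sqrt{332852 + 291} = \sqrt{333143}$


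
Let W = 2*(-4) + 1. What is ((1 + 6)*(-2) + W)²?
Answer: 441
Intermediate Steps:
W = -7 (W = -8 + 1 = -7)
((1 + 6)*(-2) + W)² = ((1 + 6)*(-2) - 7)² = (7*(-2) - 7)² = (-14 - 7)² = (-21)² = 441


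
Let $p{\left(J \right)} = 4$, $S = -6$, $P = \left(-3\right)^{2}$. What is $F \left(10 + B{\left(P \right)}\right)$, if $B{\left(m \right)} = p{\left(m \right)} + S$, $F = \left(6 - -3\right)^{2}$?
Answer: $648$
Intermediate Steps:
$P = 9$
$F = 81$ ($F = \left(6 + 3\right)^{2} = 9^{2} = 81$)
$B{\left(m \right)} = -2$ ($B{\left(m \right)} = 4 - 6 = -2$)
$F \left(10 + B{\left(P \right)}\right) = 81 \left(10 - 2\right) = 81 \cdot 8 = 648$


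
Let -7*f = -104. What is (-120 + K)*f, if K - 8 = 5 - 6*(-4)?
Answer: -8632/7 ≈ -1233.1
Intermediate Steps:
f = 104/7 (f = -1/7*(-104) = 104/7 ≈ 14.857)
K = 37 (K = 8 + (5 - 6*(-4)) = 8 + (5 + 24) = 8 + 29 = 37)
(-120 + K)*f = (-120 + 37)*(104/7) = -83*104/7 = -8632/7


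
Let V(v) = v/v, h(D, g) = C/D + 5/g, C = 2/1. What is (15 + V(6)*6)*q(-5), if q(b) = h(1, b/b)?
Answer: 147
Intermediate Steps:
C = 2 (C = 2*1 = 2)
h(D, g) = 2/D + 5/g
q(b) = 7 (q(b) = 2/1 + 5/((b/b)) = 2*1 + 5/1 = 2 + 5*1 = 2 + 5 = 7)
V(v) = 1
(15 + V(6)*6)*q(-5) = (15 + 1*6)*7 = (15 + 6)*7 = 21*7 = 147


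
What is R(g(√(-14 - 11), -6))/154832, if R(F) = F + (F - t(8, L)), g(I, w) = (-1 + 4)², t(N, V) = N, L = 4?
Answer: 5/77416 ≈ 6.4586e-5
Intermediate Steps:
g(I, w) = 9 (g(I, w) = 3² = 9)
R(F) = -8 + 2*F (R(F) = F + (F - 1*8) = F + (F - 8) = F + (-8 + F) = -8 + 2*F)
R(g(√(-14 - 11), -6))/154832 = (-8 + 2*9)/154832 = (-8 + 18)*(1/154832) = 10*(1/154832) = 5/77416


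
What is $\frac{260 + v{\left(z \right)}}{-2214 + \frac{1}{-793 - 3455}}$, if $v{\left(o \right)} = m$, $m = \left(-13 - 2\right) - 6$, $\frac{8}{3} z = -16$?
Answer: $- \frac{1015272}{9405073} \approx -0.10795$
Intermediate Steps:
$z = -6$ ($z = \frac{3}{8} \left(-16\right) = -6$)
$m = -21$ ($m = -15 - 6 = -21$)
$v{\left(o \right)} = -21$
$\frac{260 + v{\left(z \right)}}{-2214 + \frac{1}{-793 - 3455}} = \frac{260 - 21}{-2214 + \frac{1}{-793 - 3455}} = \frac{239}{-2214 + \frac{1}{-4248}} = \frac{239}{-2214 - \frac{1}{4248}} = \frac{239}{- \frac{9405073}{4248}} = 239 \left(- \frac{4248}{9405073}\right) = - \frac{1015272}{9405073}$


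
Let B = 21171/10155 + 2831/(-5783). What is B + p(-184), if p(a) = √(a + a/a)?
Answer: 31227696/19575455 + I*√183 ≈ 1.5952 + 13.528*I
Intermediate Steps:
p(a) = √(1 + a) (p(a) = √(a + 1) = √(1 + a))
B = 31227696/19575455 (B = 21171*(1/10155) + 2831*(-1/5783) = 7057/3385 - 2831/5783 = 31227696/19575455 ≈ 1.5952)
B + p(-184) = 31227696/19575455 + √(1 - 184) = 31227696/19575455 + √(-183) = 31227696/19575455 + I*√183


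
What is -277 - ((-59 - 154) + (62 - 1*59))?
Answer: -67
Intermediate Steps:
-277 - ((-59 - 154) + (62 - 1*59)) = -277 - (-213 + (62 - 59)) = -277 - (-213 + 3) = -277 - 1*(-210) = -277 + 210 = -67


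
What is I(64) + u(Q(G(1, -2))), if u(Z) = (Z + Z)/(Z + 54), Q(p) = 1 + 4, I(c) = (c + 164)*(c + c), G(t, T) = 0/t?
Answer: 1721866/59 ≈ 29184.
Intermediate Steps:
G(t, T) = 0
I(c) = 2*c*(164 + c) (I(c) = (164 + c)*(2*c) = 2*c*(164 + c))
Q(p) = 5
u(Z) = 2*Z/(54 + Z) (u(Z) = (2*Z)/(54 + Z) = 2*Z/(54 + Z))
I(64) + u(Q(G(1, -2))) = 2*64*(164 + 64) + 2*5/(54 + 5) = 2*64*228 + 2*5/59 = 29184 + 2*5*(1/59) = 29184 + 10/59 = 1721866/59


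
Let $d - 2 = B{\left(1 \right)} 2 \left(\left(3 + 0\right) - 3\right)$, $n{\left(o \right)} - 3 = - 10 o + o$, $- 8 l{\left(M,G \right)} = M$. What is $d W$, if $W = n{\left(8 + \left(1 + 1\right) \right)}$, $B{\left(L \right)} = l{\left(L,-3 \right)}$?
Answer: $-174$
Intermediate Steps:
$l{\left(M,G \right)} = - \frac{M}{8}$
$n{\left(o \right)} = 3 - 9 o$ ($n{\left(o \right)} = 3 + \left(- 10 o + o\right) = 3 - 9 o$)
$B{\left(L \right)} = - \frac{L}{8}$
$W = -87$ ($W = 3 - 9 \left(8 + \left(1 + 1\right)\right) = 3 - 9 \left(8 + 2\right) = 3 - 90 = -87$)
$d = 2$ ($d = 2 + \left(- \frac{1}{8}\right) 1 \cdot 2 \left(\left(3 + 0\right) - 3\right) = 2 + \left(- \frac{1}{8}\right) 2 \left(3 - 3\right) = 2 - 0 = 2 + 0 = 2$)
$d W = 2 \left(-87\right) = -174$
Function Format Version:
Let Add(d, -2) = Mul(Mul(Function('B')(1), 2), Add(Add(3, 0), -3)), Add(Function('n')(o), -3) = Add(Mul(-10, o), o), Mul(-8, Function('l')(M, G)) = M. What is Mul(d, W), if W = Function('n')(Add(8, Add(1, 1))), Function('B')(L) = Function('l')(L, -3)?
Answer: -174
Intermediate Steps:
Function('l')(M, G) = Mul(Rational(-1, 8), M)
Function('n')(o) = Add(3, Mul(-9, o)) (Function('n')(o) = Add(3, Add(Mul(-10, o), o)) = Add(3, Mul(-9, o)))
Function('B')(L) = Mul(Rational(-1, 8), L)
W = -87 (W = Add(3, Mul(-9, Add(8, Add(1, 1)))) = Add(3, Mul(-9, Add(8, 2))) = Add(3, Mul(-9, 10)) = Add(3, -90) = -87)
d = 2 (d = Add(2, Mul(Mul(Mul(Rational(-1, 8), 1), 2), Add(Add(3, 0), -3))) = Add(2, Mul(Mul(Rational(-1, 8), 2), Add(3, -3))) = Add(2, Mul(Rational(-1, 4), 0)) = Add(2, 0) = 2)
Mul(d, W) = Mul(2, -87) = -174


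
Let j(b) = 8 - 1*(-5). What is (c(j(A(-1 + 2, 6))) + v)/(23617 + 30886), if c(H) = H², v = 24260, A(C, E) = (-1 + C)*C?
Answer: 24429/54503 ≈ 0.44821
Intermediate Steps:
A(C, E) = C*(-1 + C)
j(b) = 13 (j(b) = 8 + 5 = 13)
(c(j(A(-1 + 2, 6))) + v)/(23617 + 30886) = (13² + 24260)/(23617 + 30886) = (169 + 24260)/54503 = 24429*(1/54503) = 24429/54503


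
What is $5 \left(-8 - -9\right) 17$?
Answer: $85$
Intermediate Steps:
$5 \left(-8 - -9\right) 17 = 5 \left(-8 + 9\right) 17 = 5 \cdot 1 \cdot 17 = 5 \cdot 17 = 85$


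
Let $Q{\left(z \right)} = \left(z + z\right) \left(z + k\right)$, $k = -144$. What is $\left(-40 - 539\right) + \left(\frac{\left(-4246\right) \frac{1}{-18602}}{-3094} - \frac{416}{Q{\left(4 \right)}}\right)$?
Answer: $- \frac{83256833199}{143886470} \approx -578.63$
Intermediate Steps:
$Q{\left(z \right)} = 2 z \left(-144 + z\right)$ ($Q{\left(z \right)} = \left(z + z\right) \left(z - 144\right) = 2 z \left(-144 + z\right)$)
$\left(-40 - 539\right) + \left(\frac{\left(-4246\right) \frac{1}{-18602}}{-3094} - \frac{416}{Q{\left(4 \right)}}\right) = \left(-40 - 539\right) + \left(\frac{\left(-4246\right) \frac{1}{-18602}}{-3094} - \frac{416}{2 \cdot 4 \left(-144 + 4\right)}\right) = \left(-40 - 539\right) + \left(\left(-4246\right) \left(- \frac{1}{18602}\right) \left(- \frac{1}{3094}\right) - \frac{416}{2 \cdot 4 \left(-140\right)}\right) = -579 - \left(\frac{2123}{28777294} + \frac{416}{-1120}\right) = -579 - - \frac{53432931}{143886470} = -579 + \left(- \frac{2123}{28777294} + \frac{13}{35}\right) = -579 + \frac{53432931}{143886470} = - \frac{83256833199}{143886470}$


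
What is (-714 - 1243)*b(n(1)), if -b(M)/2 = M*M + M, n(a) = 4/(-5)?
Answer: -15656/25 ≈ -626.24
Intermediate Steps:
n(a) = -4/5 (n(a) = 4*(-1/5) = -4/5)
b(M) = -2*M - 2*M**2 (b(M) = -2*(M*M + M) = -2*(M**2 + M) = -2*(M + M**2) = -2*M - 2*M**2)
(-714 - 1243)*b(n(1)) = (-714 - 1243)*(-2*(-4/5)*(1 - 4/5)) = -(-3914)*(-4)/(5*5) = -1957*8/25 = -15656/25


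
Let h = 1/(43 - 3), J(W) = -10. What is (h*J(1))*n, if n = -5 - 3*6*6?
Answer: 113/4 ≈ 28.250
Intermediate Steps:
n = -113 (n = -5 - 18*6 = -5 - 108 = -113)
h = 1/40 ≈ 0.025000
(h*J(1))*n = ((1/40)*(-10))*(-113) = -¼*(-113) = 113/4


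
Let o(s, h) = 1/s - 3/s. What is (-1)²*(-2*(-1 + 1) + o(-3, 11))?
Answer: ⅔ ≈ 0.66667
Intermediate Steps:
o(s, h) = -2/s (o(s, h) = 1/s - 3/s = -2/s)
(-1)²*(-2*(-1 + 1) + o(-3, 11)) = (-1)²*(-2*(-1 + 1) - 2/(-3)) = 1*(-2*0 - 2*(-⅓)) = 1*(0 + ⅔) = 1*(⅔) = ⅔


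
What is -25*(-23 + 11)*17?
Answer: 5100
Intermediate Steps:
-25*(-23 + 11)*17 = -25*(-12)*17 = 300*17 = 5100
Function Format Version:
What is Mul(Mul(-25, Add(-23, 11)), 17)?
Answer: 5100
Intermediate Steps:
Mul(Mul(-25, Add(-23, 11)), 17) = Mul(Mul(-25, -12), 17) = Mul(300, 17) = 5100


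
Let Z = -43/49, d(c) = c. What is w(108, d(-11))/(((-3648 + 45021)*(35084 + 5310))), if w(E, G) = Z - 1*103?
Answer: -2545/40944913569 ≈ -6.2157e-8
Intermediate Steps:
Z = -43/49 (Z = -43*1/49 = -43/49 ≈ -0.87755)
w(E, G) = -5090/49 (w(E, G) = -43/49 - 1*103 = -43/49 - 103 = -5090/49)
w(108, d(-11))/(((-3648 + 45021)*(35084 + 5310))) = -5090*1/((-3648 + 45021)*(35084 + 5310))/49 = -5090/(49*(41373*40394)) = -5090/49/1671220962 = -5090/49*1/1671220962 = -2545/40944913569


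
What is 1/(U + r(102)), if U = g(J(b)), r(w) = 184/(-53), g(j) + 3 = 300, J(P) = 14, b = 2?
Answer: 53/15557 ≈ 0.0034068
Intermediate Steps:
g(j) = 297 (g(j) = -3 + 300 = 297)
r(w) = -184/53 (r(w) = 184*(-1/53) = -184/53)
U = 297
1/(U + r(102)) = 1/(297 - 184/53) = 1/(15557/53) = 53/15557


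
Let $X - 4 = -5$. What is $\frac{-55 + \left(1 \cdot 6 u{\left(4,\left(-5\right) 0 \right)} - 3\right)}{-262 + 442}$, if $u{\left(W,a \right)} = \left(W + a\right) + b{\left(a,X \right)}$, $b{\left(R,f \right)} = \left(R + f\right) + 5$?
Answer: $- \frac{1}{18} \approx -0.055556$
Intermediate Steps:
$X = -1$ ($X = 4 - 5 = -1$)
$b{\left(R,f \right)} = 5 + R + f$
$u{\left(W,a \right)} = 4 + W + 2 a$ ($u{\left(W,a \right)} = \left(W + a\right) + \left(5 + a - 1\right) = \left(W + a\right) + \left(4 + a\right) = 4 + W + 2 a$)
$\frac{-55 + \left(1 \cdot 6 u{\left(4,\left(-5\right) 0 \right)} - 3\right)}{-262 + 442} = \frac{-55 - \left(3 - 1 \cdot 6 \left(4 + 4 + 2 \left(\left(-5\right) 0\right)\right)\right)}{-262 + 442} = \frac{-55 - \left(3 - 6 \left(4 + 4 + 2 \cdot 0\right)\right)}{180} = \left(-55 - \left(3 - 6 \left(4 + 4 + 0\right)\right)\right) \frac{1}{180} = \left(-55 + \left(6 \cdot 8 - 3\right)\right) \frac{1}{180} = \left(-55 + \left(48 - 3\right)\right) \frac{1}{180} = \left(-55 + 45\right) \frac{1}{180} = \left(-10\right) \frac{1}{180} = - \frac{1}{18}$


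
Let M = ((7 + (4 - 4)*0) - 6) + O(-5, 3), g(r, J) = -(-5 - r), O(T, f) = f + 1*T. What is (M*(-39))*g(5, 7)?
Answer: 390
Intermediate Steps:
O(T, f) = T + f (O(T, f) = f + T = T + f)
g(r, J) = 5 + r
M = -1 (M = ((7 + (4 - 4)*0) - 6) + (-5 + 3) = ((7 + 0*0) - 6) - 2 = ((7 + 0) - 6) - 2 = (7 - 6) - 2 = 1 - 2 = -1)
(M*(-39))*g(5, 7) = (-1*(-39))*(5 + 5) = 39*10 = 390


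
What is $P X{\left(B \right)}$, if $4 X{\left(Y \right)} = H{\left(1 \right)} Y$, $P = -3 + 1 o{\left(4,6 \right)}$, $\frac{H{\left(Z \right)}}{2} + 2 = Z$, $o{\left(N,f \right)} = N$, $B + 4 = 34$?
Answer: $-15$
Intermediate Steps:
$B = 30$ ($B = -4 + 34 = 30$)
$H{\left(Z \right)} = -4 + 2 Z$
$P = 1$ ($P = -3 + 1 \cdot 4 = -3 + 4 = 1$)
$X{\left(Y \right)} = - \frac{Y}{2}$ ($X{\left(Y \right)} = \frac{\left(-4 + 2 \cdot 1\right) Y}{4} = \frac{\left(-4 + 2\right) Y}{4} = \frac{\left(-2\right) Y}{4} = - \frac{Y}{2}$)
$P X{\left(B \right)} = 1 \left(\left(- \frac{1}{2}\right) 30\right) = 1 \left(-15\right) = -15$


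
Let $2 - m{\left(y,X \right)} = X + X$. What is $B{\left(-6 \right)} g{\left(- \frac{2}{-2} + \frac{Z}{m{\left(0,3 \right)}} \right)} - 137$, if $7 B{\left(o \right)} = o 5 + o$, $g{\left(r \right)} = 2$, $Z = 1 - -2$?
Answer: $- \frac{1031}{7} \approx -147.29$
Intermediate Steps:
$Z = 3$ ($Z = 1 + 2 = 3$)
$m{\left(y,X \right)} = 2 - 2 X$ ($m{\left(y,X \right)} = 2 - \left(X + X\right) = 2 - 2 X$)
$B{\left(o \right)} = \frac{6 o}{7}$ ($B{\left(o \right)} = \frac{o 5 + o}{7} = \frac{5 o + o}{7} = \frac{6 o}{7}$)
$B{\left(-6 \right)} g{\left(- \frac{2}{-2} + \frac{Z}{m{\left(0,3 \right)}} \right)} - 137 = \frac{6}{7} \left(-6\right) 2 - 137 = \left(- \frac{36}{7}\right) 2 - 137 = - \frac{72}{7} - 137 = - \frac{1031}{7}$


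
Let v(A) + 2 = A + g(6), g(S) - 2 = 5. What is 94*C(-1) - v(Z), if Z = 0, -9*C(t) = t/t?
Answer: -139/9 ≈ -15.444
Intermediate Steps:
g(S) = 7 (g(S) = 2 + 5 = 7)
C(t) = -⅑ (C(t) = -t/(9*t) = -⅑*1 = -⅑)
v(A) = 5 + A (v(A) = -2 + (A + 7) = -2 + (7 + A) = 5 + A)
94*C(-1) - v(Z) = 94*(-⅑) - (5 + 0) = -94/9 - 1*5 = -94/9 - 5 = -139/9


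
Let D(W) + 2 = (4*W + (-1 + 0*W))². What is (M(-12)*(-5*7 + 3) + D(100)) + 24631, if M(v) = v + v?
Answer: 184598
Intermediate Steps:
M(v) = 2*v
D(W) = -2 + (-1 + 4*W)² (D(W) = -2 + (4*W + (-1 + 0*W))² = -2 + (4*W + (-1 + 0))² = -2 + (4*W - 1)² = -2 + (-1 + 4*W)²)
(M(-12)*(-5*7 + 3) + D(100)) + 24631 = ((2*(-12))*(-5*7 + 3) + (-2 + (-1 + 4*100)²)) + 24631 = (-24*(-35 + 3) + (-2 + (-1 + 400)²)) + 24631 = (-24*(-32) + (-2 + 399²)) + 24631 = (768 + (-2 + 159201)) + 24631 = (768 + 159199) + 24631 = 159967 + 24631 = 184598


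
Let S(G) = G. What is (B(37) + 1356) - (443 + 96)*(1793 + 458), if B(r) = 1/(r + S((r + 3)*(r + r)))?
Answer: -3632163200/2997 ≈ -1.2119e+6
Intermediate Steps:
B(r) = 1/(r + 2*r*(3 + r)) (B(r) = 1/(r + (r + 3)*(r + r)) = 1/(r + (3 + r)*(2*r)) = 1/(r + 2*r*(3 + r)))
(B(37) + 1356) - (443 + 96)*(1793 + 458) = (1/(37*(7 + 2*37)) + 1356) - (443 + 96)*(1793 + 458) = (1/(37*(7 + 74)) + 1356) - 539*2251 = ((1/37)/81 + 1356) - 1*1213289 = ((1/37)*(1/81) + 1356) - 1213289 = (1/2997 + 1356) - 1213289 = 4063933/2997 - 1213289 = -3632163200/2997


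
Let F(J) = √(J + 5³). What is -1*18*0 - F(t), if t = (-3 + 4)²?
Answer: -3*√14 ≈ -11.225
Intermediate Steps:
t = 1 (t = 1² = 1)
F(J) = √(125 + J) (F(J) = √(J + 125) = √(125 + J))
-1*18*0 - F(t) = -1*18*0 - √(125 + 1) = -18*0 - √126 = 0 - 3*√14 = -3*√14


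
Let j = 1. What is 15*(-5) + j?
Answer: -74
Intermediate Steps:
15*(-5) + j = 15*(-5) + 1 = -75 + 1 = -74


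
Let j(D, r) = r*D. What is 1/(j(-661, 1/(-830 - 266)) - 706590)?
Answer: -1096/774421979 ≈ -1.4152e-6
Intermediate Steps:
j(D, r) = D*r
1/(j(-661, 1/(-830 - 266)) - 706590) = 1/(-661/(-830 - 266) - 706590) = 1/(-661/(-1096) - 706590) = 1/(-661*(-1/1096) - 706590) = 1/(661/1096 - 706590) = 1/(-774421979/1096) = -1096/774421979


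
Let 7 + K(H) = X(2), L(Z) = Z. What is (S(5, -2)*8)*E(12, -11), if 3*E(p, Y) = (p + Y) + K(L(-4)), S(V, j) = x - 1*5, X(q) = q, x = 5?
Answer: 0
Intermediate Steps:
K(H) = -5 (K(H) = -7 + 2 = -5)
S(V, j) = 0 (S(V, j) = 5 - 1*5 = 5 - 5 = 0)
E(p, Y) = -5/3 + Y/3 + p/3 (E(p, Y) = ((p + Y) - 5)/3 = ((Y + p) - 5)/3 = (-5 + Y + p)/3 = -5/3 + Y/3 + p/3)
(S(5, -2)*8)*E(12, -11) = (0*8)*(-5/3 + (⅓)*(-11) + (⅓)*12) = 0*(-5/3 - 11/3 + 4) = 0*(-4/3) = 0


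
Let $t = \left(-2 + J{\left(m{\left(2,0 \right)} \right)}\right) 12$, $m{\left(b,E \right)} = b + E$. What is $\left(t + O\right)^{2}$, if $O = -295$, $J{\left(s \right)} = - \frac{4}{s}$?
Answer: $117649$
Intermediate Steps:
$m{\left(b,E \right)} = E + b$
$t = -48$ ($t = \left(-2 - \frac{4}{0 + 2}\right) 12 = \left(-2 - \frac{4}{2}\right) 12 = \left(-2 - 2\right) 12 = \left(-4\right) 12 = -48$)
$\left(t + O\right)^{2} = \left(-48 - 295\right)^{2} = \left(-343\right)^{2} = 117649$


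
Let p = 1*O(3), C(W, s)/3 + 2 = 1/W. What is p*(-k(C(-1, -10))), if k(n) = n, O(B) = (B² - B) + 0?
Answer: 54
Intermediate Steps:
C(W, s) = -6 + 3/W
O(B) = B² - B
p = 6 (p = 1*(3*(-1 + 3)) = 1*(3*2) = 1*6 = 6)
p*(-k(C(-1, -10))) = 6*(-(-6 + 3/(-1))) = 6*(-(-6 + 3*(-1))) = 6*(-(-6 - 3)) = 6*(-1*(-9)) = 6*9 = 54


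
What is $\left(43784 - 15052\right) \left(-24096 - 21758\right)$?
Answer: $-1317477128$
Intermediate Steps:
$\left(43784 - 15052\right) \left(-24096 - 21758\right) = 28732 \left(-45854\right) = -1317477128$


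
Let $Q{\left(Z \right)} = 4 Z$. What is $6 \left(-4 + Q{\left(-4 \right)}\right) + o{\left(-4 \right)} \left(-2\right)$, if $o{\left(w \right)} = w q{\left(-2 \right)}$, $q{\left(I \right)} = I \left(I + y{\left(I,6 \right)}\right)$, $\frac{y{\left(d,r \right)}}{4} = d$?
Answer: $40$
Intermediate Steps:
$y{\left(d,r \right)} = 4 d$
$q{\left(I \right)} = 5 I^{2}$ ($q{\left(I \right)} = I \left(I + 4 I\right) = I 5 I = 5 I^{2}$)
$o{\left(w \right)} = 20 w$ ($o{\left(w \right)} = w 5 \left(-2\right)^{2} = w 5 \cdot 4 = w 20 = 20 w$)
$6 \left(-4 + Q{\left(-4 \right)}\right) + o{\left(-4 \right)} \left(-2\right) = 6 \left(-4 + 4 \left(-4\right)\right) + 20 \left(-4\right) \left(-2\right) = 6 \left(-4 - 16\right) - -160 = 6 \left(-20\right) + 160 = -120 + 160 = 40$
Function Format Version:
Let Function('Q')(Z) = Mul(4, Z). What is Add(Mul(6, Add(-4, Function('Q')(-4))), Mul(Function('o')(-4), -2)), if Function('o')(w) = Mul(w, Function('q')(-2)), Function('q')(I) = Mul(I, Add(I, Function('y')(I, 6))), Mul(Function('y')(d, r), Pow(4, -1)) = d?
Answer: 40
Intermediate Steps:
Function('y')(d, r) = Mul(4, d)
Function('q')(I) = Mul(5, Pow(I, 2)) (Function('q')(I) = Mul(I, Add(I, Mul(4, I))) = Mul(I, Mul(5, I)) = Mul(5, Pow(I, 2)))
Function('o')(w) = Mul(20, w) (Function('o')(w) = Mul(w, Mul(5, Pow(-2, 2))) = Mul(w, Mul(5, 4)) = Mul(w, 20) = Mul(20, w))
Add(Mul(6, Add(-4, Function('Q')(-4))), Mul(Function('o')(-4), -2)) = Add(Mul(6, Add(-4, Mul(4, -4))), Mul(Mul(20, -4), -2)) = Add(Mul(6, Add(-4, -16)), Mul(-80, -2)) = Add(Mul(6, -20), 160) = Add(-120, 160) = 40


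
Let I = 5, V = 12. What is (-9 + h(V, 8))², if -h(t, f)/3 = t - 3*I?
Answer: 0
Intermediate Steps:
h(t, f) = 45 - 3*t (h(t, f) = -3*(t - 3*5) = -3*(t - 15) = -3*(-15 + t) = 45 - 3*t)
(-9 + h(V, 8))² = (-9 + (45 - 3*12))² = (-9 + (45 - 36))² = (-9 + 9)² = 0² = 0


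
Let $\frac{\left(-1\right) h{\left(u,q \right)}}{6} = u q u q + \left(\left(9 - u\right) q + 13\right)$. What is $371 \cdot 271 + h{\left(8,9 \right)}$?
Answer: $69305$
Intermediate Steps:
$h{\left(u,q \right)} = -78 - 6 q \left(9 - u\right) - 6 q^{2} u^{2}$ ($h{\left(u,q \right)} = - 6 \left(u q u q + \left(\left(9 - u\right) q + 13\right)\right) = - 6 \left(q u u q + \left(q \left(9 - u\right) + 13\right)\right) = - 6 \left(q u^{2} q + \left(13 + q \left(9 - u\right)\right)\right) = - 6 \left(q^{2} u^{2} + \left(13 + q \left(9 - u\right)\right)\right) = - 6 \left(13 + q \left(9 - u\right) + q^{2} u^{2}\right) = -78 - 6 q \left(9 - u\right) - 6 q^{2} u^{2}$)
$371 \cdot 271 + h{\left(8,9 \right)} = 371 \cdot 271 - \left(564 - 432 + 6 \cdot 9^{2} \cdot 8^{2}\right) = 100541 - \left(132 + 31104\right) = 100541 - 31236 = 69305$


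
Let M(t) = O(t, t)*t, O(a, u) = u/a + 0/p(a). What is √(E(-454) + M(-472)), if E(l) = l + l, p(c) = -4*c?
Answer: 2*I*√345 ≈ 37.148*I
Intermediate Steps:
O(a, u) = u/a (O(a, u) = u/a + 0/((-4*a)) = u/a + 0*(-1/(4*a)) = u/a + 0 = u/a)
M(t) = t (M(t) = (t/t)*t = 1*t = t)
E(l) = 2*l
√(E(-454) + M(-472)) = √(2*(-454) - 472) = √(-908 - 472) = √(-1380) = 2*I*√345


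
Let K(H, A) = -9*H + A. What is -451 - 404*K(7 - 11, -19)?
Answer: -7319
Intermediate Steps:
K(H, A) = A - 9*H
-451 - 404*K(7 - 11, -19) = -451 - 404*(-19 - 9*(7 - 11)) = -451 - 404*(-19 - 9*(-4)) = -451 - 404*(-19 + 36) = -451 - 404*17 = -451 - 6868 = -7319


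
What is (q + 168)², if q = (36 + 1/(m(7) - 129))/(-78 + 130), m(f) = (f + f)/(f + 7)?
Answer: 1260713524225/44302336 ≈ 28457.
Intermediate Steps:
m(f) = 2*f/(7 + f) (m(f) = (2*f)/(7 + f) = 2*f/(7 + f))
q = 4607/6656 (q = (36 + 1/(2*7/(7 + 7) - 129))/(-78 + 130) = (36 + 1/(2*7/14 - 129))/52 = (36 + 1/(2*7*(1/14) - 129))*(1/52) = (36 + 1/(1 - 129))*(1/52) = (36 + 1/(-128))*(1/52) = (36 - 1/128)*(1/52) = (4607/128)*(1/52) = 4607/6656 ≈ 0.69216)
(q + 168)² = (4607/6656 + 168)² = (1122815/6656)² = 1260713524225/44302336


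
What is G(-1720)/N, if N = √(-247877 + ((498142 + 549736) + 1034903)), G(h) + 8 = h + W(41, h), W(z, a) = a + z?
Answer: -3407*√458726/917452 ≈ -2.5152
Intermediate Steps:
G(h) = 33 + 2*h (G(h) = -8 + (h + (h + 41)) = -8 + (h + (41 + h)) = -8 + (41 + 2*h) = 33 + 2*h)
N = 2*√458726 (N = √(-247877 + (1047878 + 1034903)) = √(-247877 + 2082781) = √1834904 = 2*√458726 ≈ 1354.6)
G(-1720)/N = (33 + 2*(-1720))/((2*√458726)) = (33 - 3440)*(√458726/917452) = -3407*√458726/917452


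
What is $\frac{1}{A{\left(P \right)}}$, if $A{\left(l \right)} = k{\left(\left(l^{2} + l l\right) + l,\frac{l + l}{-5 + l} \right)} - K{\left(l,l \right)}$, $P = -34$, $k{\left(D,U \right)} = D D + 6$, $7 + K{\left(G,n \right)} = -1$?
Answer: $\frac{1}{5189298} \approx 1.927 \cdot 10^{-7}$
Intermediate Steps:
$K{\left(G,n \right)} = -8$ ($K{\left(G,n \right)} = -7 - 1 = -8$)
$k{\left(D,U \right)} = 6 + D^{2}$ ($k{\left(D,U \right)} = D^{2} + 6 = 6 + D^{2}$)
$A{\left(l \right)} = 14 + \left(l + 2 l^{2}\right)^{2}$ ($A{\left(l \right)} = \left(6 + \left(\left(l^{2} + l l\right) + l\right)^{2}\right) - -8 = \left(6 + \left(\left(l^{2} + l^{2}\right) + l\right)^{2}\right) + 8 = \left(6 + \left(2 l^{2} + l\right)^{2}\right) + 8 = \left(6 + \left(l + 2 l^{2}\right)^{2}\right) + 8 = 14 + \left(l + 2 l^{2}\right)^{2}$)
$\frac{1}{A{\left(P \right)}} = \frac{1}{14 + \left(-34\right)^{2} \left(1 + 2 \left(-34\right)\right)^{2}} = \frac{1}{14 + 1156 \left(1 - 68\right)^{2}} = \frac{1}{14 + 1156 \left(-67\right)^{2}} = \frac{1}{14 + 1156 \cdot 4489} = \frac{1}{14 + 5189284} = \frac{1}{5189298}$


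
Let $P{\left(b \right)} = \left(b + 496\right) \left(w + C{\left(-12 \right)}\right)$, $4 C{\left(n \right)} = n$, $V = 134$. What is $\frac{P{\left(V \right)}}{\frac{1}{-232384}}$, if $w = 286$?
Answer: $-41431743360$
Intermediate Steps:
$C{\left(n \right)} = \frac{n}{4}$
$P{\left(b \right)} = 140368 + 283 b$ ($P{\left(b \right)} = \left(b + 496\right) \left(286 + \frac{1}{4} \left(-12\right)\right) = \left(496 + b\right) \left(286 - 3\right) = \left(496 + b\right) 283 = 140368 + 283 b$)
$\frac{P{\left(V \right)}}{\frac{1}{-232384}} = \frac{140368 + 283 \cdot 134}{\frac{1}{-232384}} = \frac{140368 + 37922}{- \frac{1}{232384}} = 178290 \left(-232384\right) = -41431743360$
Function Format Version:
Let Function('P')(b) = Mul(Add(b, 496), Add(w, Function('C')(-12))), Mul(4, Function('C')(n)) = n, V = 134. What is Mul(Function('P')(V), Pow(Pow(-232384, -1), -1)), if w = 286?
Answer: -41431743360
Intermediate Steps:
Function('C')(n) = Mul(Rational(1, 4), n)
Function('P')(b) = Add(140368, Mul(283, b)) (Function('P')(b) = Mul(Add(b, 496), Add(286, Mul(Rational(1, 4), -12))) = Mul(Add(496, b), Add(286, -3)) = Mul(Add(496, b), 283) = Add(140368, Mul(283, b)))
Mul(Function('P')(V), Pow(Pow(-232384, -1), -1)) = Mul(Add(140368, Mul(283, 134)), Pow(Pow(-232384, -1), -1)) = Mul(Add(140368, 37922), Pow(Rational(-1, 232384), -1)) = Mul(178290, -232384) = -41431743360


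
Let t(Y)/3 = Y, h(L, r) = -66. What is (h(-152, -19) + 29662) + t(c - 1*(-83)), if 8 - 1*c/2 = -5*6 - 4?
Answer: 30097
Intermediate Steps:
c = 84 (c = 16 - 2*(-5*6 - 4) = 16 - 2*(-30 - 4) = 16 - 2*(-34) = 16 + 68 = 84)
t(Y) = 3*Y
(h(-152, -19) + 29662) + t(c - 1*(-83)) = (-66 + 29662) + 3*(84 - 1*(-83)) = 29596 + 3*(84 + 83) = 29596 + 3*167 = 29596 + 501 = 30097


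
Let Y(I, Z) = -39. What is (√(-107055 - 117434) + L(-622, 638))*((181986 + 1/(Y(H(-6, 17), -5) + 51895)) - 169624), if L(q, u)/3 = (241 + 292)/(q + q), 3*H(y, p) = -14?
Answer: -1025029152927/64508864 + 641043873*I*√224489/51856 ≈ -15890.0 + 5.8572e+6*I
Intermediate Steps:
H(y, p) = -14/3 (H(y, p) = (⅓)*(-14) = -14/3)
L(q, u) = 1599/(2*q) (L(q, u) = 3*((241 + 292)/(q + q)) = 3*(533/((2*q))) = 3*(533*(1/(2*q))) = 3*(533/(2*q)) = 1599/(2*q))
(√(-107055 - 117434) + L(-622, 638))*((181986 + 1/(Y(H(-6, 17), -5) + 51895)) - 169624) = (√(-107055 - 117434) + (1599/2)/(-622))*((181986 + 1/(-39 + 51895)) - 169624) = (√(-224489) + (1599/2)*(-1/622))*((181986 + 1/51856) - 169624) = (I*√224489 - 1599/1244)*((181986 + 1/51856) - 169624) = (-1599/1244 + I*√224489)*(9437066017/51856 - 169624) = (-1599/1244 + I*√224489)*(641043873/51856) = -1025029152927/64508864 + 641043873*I*√224489/51856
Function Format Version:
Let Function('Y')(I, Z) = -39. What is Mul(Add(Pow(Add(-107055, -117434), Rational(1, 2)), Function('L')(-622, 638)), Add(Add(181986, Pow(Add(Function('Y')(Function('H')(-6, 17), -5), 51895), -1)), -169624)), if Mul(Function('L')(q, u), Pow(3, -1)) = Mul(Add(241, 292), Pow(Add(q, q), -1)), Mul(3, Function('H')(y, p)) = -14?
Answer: Add(Rational(-1025029152927, 64508864), Mul(Rational(641043873, 51856), I, Pow(224489, Rational(1, 2)))) ≈ Add(-15890., Mul(5.8572e+6, I))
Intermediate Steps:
Function('H')(y, p) = Rational(-14, 3) (Function('H')(y, p) = Mul(Rational(1, 3), -14) = Rational(-14, 3))
Function('L')(q, u) = Mul(Rational(1599, 2), Pow(q, -1)) (Function('L')(q, u) = Mul(3, Mul(Add(241, 292), Pow(Add(q, q), -1))) = Mul(3, Mul(533, Pow(Mul(2, q), -1))) = Mul(3, Mul(533, Mul(Rational(1, 2), Pow(q, -1)))) = Mul(3, Mul(Rational(533, 2), Pow(q, -1))) = Mul(Rational(1599, 2), Pow(q, -1)))
Mul(Add(Pow(Add(-107055, -117434), Rational(1, 2)), Function('L')(-622, 638)), Add(Add(181986, Pow(Add(Function('Y')(Function('H')(-6, 17), -5), 51895), -1)), -169624)) = Mul(Add(Pow(Add(-107055, -117434), Rational(1, 2)), Mul(Rational(1599, 2), Pow(-622, -1))), Add(Add(181986, Pow(Add(-39, 51895), -1)), -169624)) = Mul(Add(Pow(-224489, Rational(1, 2)), Mul(Rational(1599, 2), Rational(-1, 622))), Add(Add(181986, Pow(51856, -1)), -169624)) = Mul(Add(Mul(I, Pow(224489, Rational(1, 2))), Rational(-1599, 1244)), Add(Add(181986, Rational(1, 51856)), -169624)) = Mul(Add(Rational(-1599, 1244), Mul(I, Pow(224489, Rational(1, 2)))), Add(Rational(9437066017, 51856), -169624)) = Mul(Add(Rational(-1599, 1244), Mul(I, Pow(224489, Rational(1, 2)))), Rational(641043873, 51856)) = Add(Rational(-1025029152927, 64508864), Mul(Rational(641043873, 51856), I, Pow(224489, Rational(1, 2))))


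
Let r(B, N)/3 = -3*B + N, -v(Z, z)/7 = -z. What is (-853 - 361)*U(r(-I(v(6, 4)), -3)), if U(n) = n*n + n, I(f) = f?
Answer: -71980488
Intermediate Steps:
v(Z, z) = 7*z (v(Z, z) = -(-7)*z = 7*z)
r(B, N) = -9*B + 3*N (r(B, N) = 3*(-3*B + N) = 3*(N - 3*B) = -9*B + 3*N)
U(n) = n + n**2 (U(n) = n**2 + n = n + n**2)
(-853 - 361)*U(r(-I(v(6, 4)), -3)) = (-853 - 361)*((-(-9)*7*4 + 3*(-3))*(1 + (-(-9)*7*4 + 3*(-3)))) = -1214*(-(-9)*28 - 9)*(1 + (-(-9)*28 - 9)) = -1214*(-9*(-28) - 9)*(1 + (-9*(-28) - 9)) = -1214*(252 - 9)*(1 + (252 - 9)) = -295002*(1 + 243) = -295002*244 = -1214*59292 = -71980488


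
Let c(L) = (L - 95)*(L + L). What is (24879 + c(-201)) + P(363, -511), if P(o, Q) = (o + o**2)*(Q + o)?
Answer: -19411665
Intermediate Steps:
c(L) = 2*L*(-95 + L) (c(L) = (-95 + L)*(2*L) = 2*L*(-95 + L))
P(o, Q) = (Q + o)*(o + o**2)
(24879 + c(-201)) + P(363, -511) = (24879 + 2*(-201)*(-95 - 201)) + 363*(-511 + 363 + 363**2 - 511*363) = (24879 + 2*(-201)*(-296)) + 363*(-511 + 363 + 131769 - 185493) = (24879 + 118992) + 363*(-53872) = 143871 - 19555536 = -19411665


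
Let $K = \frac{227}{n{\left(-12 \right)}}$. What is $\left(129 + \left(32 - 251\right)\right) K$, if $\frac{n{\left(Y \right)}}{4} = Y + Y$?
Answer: $\frac{3405}{16} \approx 212.81$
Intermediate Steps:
$n{\left(Y \right)} = 8 Y$ ($n{\left(Y \right)} = 4 \left(Y + Y\right) = 4 \cdot 2 Y = 8 Y$)
$K = - \frac{227}{96}$ ($K = \frac{227}{8 \left(-12\right)} = \frac{227}{-96} = 227 \left(- \frac{1}{96}\right) = - \frac{227}{96} \approx -2.3646$)
$\left(129 + \left(32 - 251\right)\right) K = \left(129 + \left(32 - 251\right)\right) \left(- \frac{227}{96}\right) = \left(129 - 219\right) \left(- \frac{227}{96}\right) = \left(-90\right) \left(- \frac{227}{96}\right) = \frac{3405}{16}$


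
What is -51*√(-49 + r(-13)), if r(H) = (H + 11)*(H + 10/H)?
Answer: -153*I*√403/13 ≈ -236.27*I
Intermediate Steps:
r(H) = (11 + H)*(H + 10/H)
-51*√(-49 + r(-13)) = -51*√(-49 + (10 + (-13)² + 11*(-13) + 110/(-13))) = -51*√(-49 + (10 + 169 - 143 + 110*(-1/13))) = -51*√(-49 + (10 + 169 - 143 - 110/13)) = -51*√(-49 + 358/13) = -153*I*√403/13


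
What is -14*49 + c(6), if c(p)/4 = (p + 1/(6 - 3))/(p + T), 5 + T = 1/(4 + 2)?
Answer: -4650/7 ≈ -664.29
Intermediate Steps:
T = -29/6 (T = -5 + 1/(4 + 2) = -5 + 1/6 = -5 + ⅙ = -29/6 ≈ -4.8333)
c(p) = 4*(⅓ + p)/(-29/6 + p) (c(p) = 4*((p + 1/(6 - 3))/(p - 29/6)) = 4*((p + 1/3)/(-29/6 + p)) = 4*((p + ⅓)/(-29/6 + p)) = 4*((⅓ + p)/(-29/6 + p)) = 4*(⅓ + p)/(-29/6 + p))
-14*49 + c(6) = -14*49 + 8*(1 + 3*6)/(-29 + 6*6) = -686 + 8*(1 + 18)/(-29 + 36) = -686 + 8*19/7 = -686 + 8*(⅐)*19 = -686 + 152/7 = -4650/7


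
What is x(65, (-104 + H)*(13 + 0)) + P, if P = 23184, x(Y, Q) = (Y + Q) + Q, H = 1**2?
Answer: 20571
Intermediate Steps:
H = 1
x(Y, Q) = Y + 2*Q (x(Y, Q) = (Q + Y) + Q = Y + 2*Q)
x(65, (-104 + H)*(13 + 0)) + P = (65 + 2*((-104 + 1)*(13 + 0))) + 23184 = (65 + 2*(-103*13)) + 23184 = (65 + 2*(-1339)) + 23184 = (65 - 2678) + 23184 = -2613 + 23184 = 20571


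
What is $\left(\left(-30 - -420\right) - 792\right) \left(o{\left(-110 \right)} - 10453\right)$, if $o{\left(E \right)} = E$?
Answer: $4246326$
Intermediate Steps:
$\left(\left(-30 - -420\right) - 792\right) \left(o{\left(-110 \right)} - 10453\right) = \left(\left(-30 - -420\right) - 792\right) \left(-110 - 10453\right) = \left(\left(-30 + 420\right) - 792\right) \left(-10563\right) = \left(390 - 792\right) \left(-10563\right) = \left(-402\right) \left(-10563\right) = 4246326$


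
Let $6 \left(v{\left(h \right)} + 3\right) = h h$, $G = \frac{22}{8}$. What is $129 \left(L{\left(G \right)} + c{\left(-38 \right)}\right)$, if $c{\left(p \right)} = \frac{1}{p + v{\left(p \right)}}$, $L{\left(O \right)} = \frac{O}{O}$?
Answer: $\frac{77658}{599} \approx 129.65$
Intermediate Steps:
$G = \frac{11}{4}$ ($G = 22 \cdot \frac{1}{8} = \frac{11}{4} \approx 2.75$)
$v{\left(h \right)} = -3 + \frac{h^{2}}{6}$ ($v{\left(h \right)} = -3 + \frac{h h}{6} = -3 + \frac{h^{2}}{6}$)
$L{\left(O \right)} = 1$
$c{\left(p \right)} = \frac{1}{-3 + p + \frac{p^{2}}{6}}$ ($c{\left(p \right)} = \frac{1}{p + \left(-3 + \frac{p^{2}}{6}\right)} = \frac{1}{-3 + p + \frac{p^{2}}{6}}$)
$129 \left(L{\left(G \right)} + c{\left(-38 \right)}\right) = 129 \left(1 + \frac{6}{-18 + \left(-38\right)^{2} + 6 \left(-38\right)}\right) = 129 \left(1 + \frac{6}{-18 + 1444 - 228}\right) = 129 \left(1 + \frac{6}{1198}\right) = 129 \left(1 + 6 \cdot \frac{1}{1198}\right) = 129 \left(1 + \frac{3}{599}\right) = 129 \cdot \frac{602}{599} = \frac{77658}{599}$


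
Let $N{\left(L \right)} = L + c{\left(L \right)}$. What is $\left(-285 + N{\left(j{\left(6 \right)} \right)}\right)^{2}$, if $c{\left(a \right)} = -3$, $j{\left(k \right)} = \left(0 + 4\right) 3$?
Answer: $76176$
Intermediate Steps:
$j{\left(k \right)} = 12$ ($j{\left(k \right)} = 4 \cdot 3 = 12$)
$N{\left(L \right)} = -3 + L$ ($N{\left(L \right)} = L - 3 = -3 + L$)
$\left(-285 + N{\left(j{\left(6 \right)} \right)}\right)^{2} = \left(-285 + \left(-3 + 12\right)\right)^{2} = \left(-285 + 9\right)^{2} = \left(-276\right)^{2} = 76176$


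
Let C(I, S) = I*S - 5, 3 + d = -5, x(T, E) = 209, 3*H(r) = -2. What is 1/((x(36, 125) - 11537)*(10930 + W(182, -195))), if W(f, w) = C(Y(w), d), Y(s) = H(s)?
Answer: -1/123818816 ≈ -8.0763e-9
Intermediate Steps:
H(r) = -2/3 (H(r) = (1/3)*(-2) = -2/3)
Y(s) = -2/3
d = -8 (d = -3 - 5 = -8)
C(I, S) = -5 + I*S
W(f, w) = 1/3 (W(f, w) = -5 - 2/3*(-8) = -5 + 16/3 = 1/3)
1/((x(36, 125) - 11537)*(10930 + W(182, -195))) = 1/((209 - 11537)*(10930 + 1/3)) = 1/(-11328*32791/3) = 1/(-123818816) = -1/123818816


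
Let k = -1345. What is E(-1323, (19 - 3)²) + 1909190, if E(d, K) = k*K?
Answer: 1564870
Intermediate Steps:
E(d, K) = -1345*K
E(-1323, (19 - 3)²) + 1909190 = -1345*(19 - 3)² + 1909190 = -1345*16² + 1909190 = -1345*256 + 1909190 = -344320 + 1909190 = 1564870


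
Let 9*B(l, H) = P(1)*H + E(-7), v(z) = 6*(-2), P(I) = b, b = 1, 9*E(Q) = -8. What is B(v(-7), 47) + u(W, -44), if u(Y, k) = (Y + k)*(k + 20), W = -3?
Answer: 91783/81 ≈ 1133.1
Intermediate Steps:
E(Q) = -8/9 (E(Q) = (1/9)*(-8) = -8/9)
P(I) = 1
u(Y, k) = (20 + k)*(Y + k) (u(Y, k) = (Y + k)*(20 + k) = (20 + k)*(Y + k))
v(z) = -12
B(l, H) = -8/81 + H/9 (B(l, H) = (1*H - 8/9)/9 = (H - 8/9)/9 = (-8/9 + H)/9 = -8/81 + H/9)
B(v(-7), 47) + u(W, -44) = (-8/81 + (1/9)*47) + ((-44)**2 + 20*(-3) + 20*(-44) - 3*(-44)) = (-8/81 + 47/9) + (1936 - 60 - 880 + 132) = 415/81 + 1128 = 91783/81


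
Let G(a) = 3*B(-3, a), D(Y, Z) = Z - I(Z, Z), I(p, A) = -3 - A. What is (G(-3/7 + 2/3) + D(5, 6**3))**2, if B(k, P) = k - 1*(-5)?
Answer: 194481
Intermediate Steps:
B(k, P) = 5 + k (B(k, P) = k + 5 = 5 + k)
D(Y, Z) = 3 + 2*Z (D(Y, Z) = Z - (-3 - Z) = Z + (3 + Z) = 3 + 2*Z)
G(a) = 6 (G(a) = 3*(5 - 3) = 3*2 = 6)
(G(-3/7 + 2/3) + D(5, 6**3))**2 = (6 + (3 + 2*6**3))**2 = (6 + (3 + 2*216))**2 = (6 + (3 + 432))**2 = (6 + 435)**2 = 441**2 = 194481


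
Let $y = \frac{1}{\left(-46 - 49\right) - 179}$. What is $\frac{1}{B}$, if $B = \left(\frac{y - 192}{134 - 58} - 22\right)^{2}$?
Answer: $\frac{433638976}{260852283169} \approx 0.0016624$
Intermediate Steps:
$y = - \frac{1}{274}$ ($y = \frac{1}{-95 - 179} = \frac{1}{-274} = - \frac{1}{274} \approx -0.0036496$)
$B = \frac{260852283169}{433638976}$ ($B = \left(\frac{- \frac{1}{274} - 192}{134 - 58} - 22\right)^{2} = \left(- \frac{52609}{274 \cdot 76} - 22\right)^{2} = \left(\left(- \frac{52609}{274}\right) \frac{1}{76} - 22\right)^{2} = \left(- \frac{52609}{20824} - 22\right)^{2} = \left(- \frac{510737}{20824}\right)^{2} = \frac{260852283169}{433638976} \approx 601.54$)
$\frac{1}{B} = \frac{1}{\frac{260852283169}{433638976}} = \frac{433638976}{260852283169}$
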